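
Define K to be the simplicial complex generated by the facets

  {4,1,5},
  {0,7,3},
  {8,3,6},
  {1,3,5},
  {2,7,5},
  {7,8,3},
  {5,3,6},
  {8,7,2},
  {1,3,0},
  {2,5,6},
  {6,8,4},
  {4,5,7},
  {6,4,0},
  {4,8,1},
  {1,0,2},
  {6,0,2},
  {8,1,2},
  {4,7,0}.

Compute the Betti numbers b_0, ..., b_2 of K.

Fix the vertex order 0 < 1 < 2 < 3 < 4 < 5 < 6 < 7 < 8 and write every simplex with vertices in increasing order. Then dim K = 2 and the simplices of K are:

  0-simplices (9): [0], [1], [2], [3], [4], [5], [6], [7], [8]
  1-simplices (27): (27 of them)
  2-simplices (18): [0,1,2], [0,1,3], [0,2,6], [0,3,7], [0,4,6], [0,4,7], [1,2,8], [1,3,5], [1,4,5], [1,4,8], [2,5,6], [2,5,7], [2,7,8], [3,5,6], [3,6,8], [3,7,8], [4,5,7], [4,6,8]

so the chain groups are C_0 ≅ Z^9, C_1 ≅ Z^27, C_2 ≅ Z^18.

Boundary ∂_1: C_1 → C_0 is given by ∂[p,q] = [q] − [p].
As a 9×27 matrix over Z this has rank 8, with invariant factors (1,1,1,1,1,1,1,1).

∂_2: C_2 → C_1 acts by ∂[p,q,r] = [q,r] − [p,r] + [p,q]. For instance
  ∂[3,7,8] = [7,8] − [3,8] + [3,7],
  ∂[0,3,7] = [3,7] − [0,7] + [0,3].
This gives a 27×18 integer matrix of rank 17; reducing to Smith normal form yields diagonal entries (1,1,1,1,1,1,1,1,1,1,1,1,1,1,1,1,1).

Computing H_k = (kernel of ∂_k) / (image of ∂_{k+1}):

  H_0: rank C_0 − rank ∂_1 = 9 − 8 = 1, and the invariant factors of ∂_1 are all 1, so H_0 ≅ Z.
  H_1: rank ker ∂_1 − rank ∂_2 = (27 − 8) − 17 = 2, and the invariant factors of ∂_2 are all 1, so H_1 ≅ Z^2.
  H_2: rank ker ∂_2 − rank ∂_3 = (18 − 17) − 0 = 1, and there is no ∂_3, so H_2 ≅ Z.

As a check, the Euler characteristic is 9 − 27 + 18 = 0, which agrees with 1 − 2 + 1 = 0.

Hence the Betti numbers are b_0 = 1, b_1 = 2, b_2 = 1.

b_0 = 1, b_1 = 2, b_2 = 1.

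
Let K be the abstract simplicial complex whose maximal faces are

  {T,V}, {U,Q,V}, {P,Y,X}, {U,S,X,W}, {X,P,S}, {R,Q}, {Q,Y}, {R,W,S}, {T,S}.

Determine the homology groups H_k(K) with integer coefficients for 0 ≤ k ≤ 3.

We work with the vertex ordering P < Q < R < S < T < U < V < W < X < Y. The simplices of K, each written with vertices in increasing order, are:

  0-simplices (10): P, Q, R, S, T, U, V, W, X, Y
  1-simplices (19): PS, PX, PY, QR, QU, QV, QY, RS, RW, ST, SU, SW, SX, TV, UV, UW, UX, WX, XY
  2-simplices (8): PSX, PXY, QUV, RSW, SUW, SUX, SWX, UWX
  3-simplices (1): SUWX

giving chain groups C_0 ≅ Z^10, C_1 ≅ Z^19, C_2 ≅ Z^8, C_3 ≅ Z^1.

The boundary map ∂_1: C_1 → C_0 sends each edge [p,q] (with p < q) to q − p. For instance
  ∂QR = R − Q.
The 10×19 boundary matrix has rank 9 and Smith normal form diag(1,1,1,1,1,1,1,1,1).

∂_2: C_2 → C_1 sends each 2-simplex [p,q,r] to [q,r] − [p,r] + [p,q]. For instance
  ∂RSW = SW − RW + RS,
  ∂SWX = WX − SX + SW.
This gives a 19×8 integer matrix of rank 7; reducing to Smith normal form yields diagonal entries (1,1,1,1,1,1,1).

∂_3: C_3 → C_2 sends each 3-simplex σ to the alternating sum Σ_i (−1)^i (σ with its i-th vertex removed). For instance
  ∂SUWX = UWX − SWX + SUX − SUW.
The resulting 8×1 matrix has rank 1, and its Smith normal form has invariant factors (1).

From H_k ≅ ker(∂_k) / im(∂_{k+1}) we obtain:

  H_0: rank C_0 − rank ∂_1 = 10 − 9 = 1, and the invariant factors of ∂_1 are all 1, so H_0 = Z.
  H_1: rank ker ∂_1 − rank ∂_2 = (19 − 9) − 7 = 3, and the invariant factors of ∂_2 are all 1, so H_1 = Z^3.
  H_2: rank ker ∂_2 − rank ∂_3 = (8 − 7) − 1 = 0, and the invariant factors of ∂_3 are all 1, so H_2 = 0.
  H_3: rank ker ∂_3 − rank ∂_4 = (1 − 1) − 0 = 0, and there is no ∂_4, so H_3 = 0.

H_0 ≅ Z,  H_1 ≅ Z^3,  H_2 = 0,  H_3 = 0.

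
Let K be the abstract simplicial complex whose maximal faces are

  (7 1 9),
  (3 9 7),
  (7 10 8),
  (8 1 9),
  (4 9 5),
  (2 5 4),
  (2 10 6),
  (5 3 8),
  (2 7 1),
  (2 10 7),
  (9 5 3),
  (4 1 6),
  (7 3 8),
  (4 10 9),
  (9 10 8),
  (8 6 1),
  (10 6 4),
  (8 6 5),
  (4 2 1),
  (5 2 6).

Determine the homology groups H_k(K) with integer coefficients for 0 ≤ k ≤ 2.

We work with the vertex ordering 1 < 2 < 3 < 4 < 5 < 6 < 7 < 8 < 9 < 10. The simplices of K, each written with vertices in increasing order, are:

  0-simplices (10): [1], [2], [3], [4], [5], [6], [7], [8], [9], [10]
  1-simplices (30): (30 of them)
  2-simplices (20): (20 of them)

so the chain groups are C_0 ≅ Z^10, C_1 ≅ Z^30, C_2 ≅ Z^20.

∂_1: C_1 → C_0 is given by ∂[p,q] = [q] − [p].
This gives a 10×30 integer matrix of rank 9; reducing to Smith normal form yields diagonal entries (1,1,1,1,1,1,1,1,1).

Boundary ∂_2: C_2 → C_1 acts by ∂[p,q,r] = [q,r] − [p,r] + [p,q]. For instance
  ∂[2,6,10] = [6,10] − [2,10] + [2,6],
  ∂[3,7,8] = [7,8] − [3,8] + [3,7].
This gives a 30×20 integer matrix of rank 20; reducing to Smith normal form yields diagonal entries (1,1,1,1,1,1,1,1,1,1,1,1,1,1,1,1,1,1,1,2).

Computing H_k = (kernel of ∂_k) / (image of ∂_{k+1}):

  H_0: rank C_0 − rank ∂_1 = 10 − 9 = 1, and the invariant factors of ∂_1 are all 1, so H_0 ≅ Z.
  H_1: rank ker ∂_1 − rank ∂_2 = (30 − 9) − 20 = 1, and ∂_2 has invariant factor 2 > 1, so H_1 ≅ Z ⊕ Z/2.
  H_2: rank ker ∂_2 − rank ∂_3 = (20 − 20) − 0 = 0, and there is no ∂_3, so H_2 ≅ 0.

(K is a triangulation of the Klein bottle.)

H_0 ≅ Z,  H_1 ≅ Z ⊕ Z/2,  H_2 = 0.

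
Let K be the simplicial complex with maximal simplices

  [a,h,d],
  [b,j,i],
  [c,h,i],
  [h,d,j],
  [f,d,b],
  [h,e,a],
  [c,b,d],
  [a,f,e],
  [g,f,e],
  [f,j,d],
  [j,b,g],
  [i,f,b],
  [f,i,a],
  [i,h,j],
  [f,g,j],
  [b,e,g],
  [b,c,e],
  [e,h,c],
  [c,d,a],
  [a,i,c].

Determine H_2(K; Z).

Take the total order a < b < c < d < e < f < g < h < i < j on the vertex set. Then K (dimension 2) consists of the simplices:

  0-simplices (10): a, b, c, d, e, f, g, h, i, j
  1-simplices (30): ac, ad, ae, af, ah, ai, bc, bd, be, bf, bg, bi, bj, cd, ce, ch, ci, df, dh, dj, ef, eg, eh, fg, fi, fj, gj, hi, hj, ij
  2-simplices (20): acd, aci, adh, aef, aeh, afi, bcd, bce, bdf, beg, bfi, bgj, bij, ceh, chi, dfj, dhj, efg, fgj, hij

giving chain groups C_0 ≅ Z^10, C_1 ≅ Z^30, C_2 ≅ Z^20.

Boundary ∂_1: C_1 → C_0 maps an edge to its endpoints' difference, ∂[p,q] = q − p. For instance
  ∂eh = h − e.
As a 10×30 matrix over Z this has rank 9, with invariant factors (1,1,1,1,1,1,1,1,1).

∂_2: C_2 → C_1 acts by ∂[p,q,r] = [q,r] − [p,r] + [p,q]. For instance
  ∂efg = fg − eg + ef,
  ∂fgj = gj − fj + fg.
The resulting 30×20 matrix has rank 20, and its Smith normal form has invariant factors (1,1,1,1,1,1,1,1,1,1,1,1,1,1,1,1,1,1,1,2).

Computing H_k = (kernel of ∂_k) / (image of ∂_{k+1}):

  H_2: rank ker ∂_2 − rank ∂_3 = (20 − 20) − 0 = 0, and there is no ∂_3, so H_2 ≅ 0.

H_2 = 0.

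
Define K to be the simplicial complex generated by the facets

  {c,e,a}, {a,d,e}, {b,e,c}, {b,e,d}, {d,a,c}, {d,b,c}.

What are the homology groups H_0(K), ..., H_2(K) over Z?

K has 5 vertices, 9 edges, 6 triangles.
rank ∂_0 = 0, rank ∂_1 = 4 ⇒ b_0 = 5 − 0 − 4 = 1; all invariant factors of ∂_1 are 1 so no torsion. So H_0 ≅ Z.
rank ∂_1 = 4, rank ∂_2 = 5 ⇒ b_1 = 9 − 4 − 5 = 0; all invariant factors of ∂_2 are 1 so no torsion. So H_1 ≅ 0.
rank ∂_2 = 5, rank ∂_3 = 0 ⇒ b_2 = 6 − 5 − 0 = 1. So H_2 ≅ Z.

H_0 ≅ Z,  H_1 = 0,  H_2 ≅ Z.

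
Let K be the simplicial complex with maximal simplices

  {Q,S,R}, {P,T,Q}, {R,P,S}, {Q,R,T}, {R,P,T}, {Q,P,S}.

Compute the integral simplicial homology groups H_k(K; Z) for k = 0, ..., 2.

We work with the vertex ordering P < Q < R < S < T. The simplices of K, each written with vertices in increasing order, are:

  0-simplices (5): P, Q, R, S, T
  1-simplices (9): PQ, PR, PS, PT, QR, QS, QT, RS, RT
  2-simplices (6): PQS, PQT, PRS, PRT, QRS, QRT

so the chain groups are C_0 ≅ Z^5, C_1 ≅ Z^9, C_2 ≅ Z^6.

The boundary map ∂_1: C_1 → C_0 is given by ∂[p,q] = [q] − [p]. For instance
  ∂PS = S − P.
The 5×9 boundary matrix has rank 4 and Smith normal form diag(1,1,1,1).

∂_2: C_2 → C_1 acts by ∂[p,q,r] = [q,r] − [p,r] + [p,q]. For instance
  ∂PQT = QT − PT + PQ,
  ∂PRS = RS − PS + PR.
The resulting 9×6 matrix has rank 5, and its Smith normal form has invariant factors (1,1,1,1,1).

From H_k ≅ ker(∂_k) / im(∂_{k+1}) we obtain:

  H_0: rank C_0 − rank ∂_1 = 5 − 4 = 1, and the invariant factors of ∂_1 are all 1, so H_0 ≅ Z.
  H_1: rank ker ∂_1 − rank ∂_2 = (9 − 4) − 5 = 0, and the invariant factors of ∂_2 are all 1, so H_1 ≅ 0.
  H_2: rank ker ∂_2 − rank ∂_3 = (6 − 5) − 0 = 1, and there is no ∂_3, so H_2 ≅ Z.

(K is a triangulation of the 2-sphere S^2.)

H_0 = Z,  H_1 = 0,  H_2 = Z.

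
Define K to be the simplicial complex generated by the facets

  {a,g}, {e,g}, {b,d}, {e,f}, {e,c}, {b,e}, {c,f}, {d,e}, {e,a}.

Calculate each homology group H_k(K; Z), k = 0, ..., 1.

H_0 ≅ Z,  H_1 ≅ Z^3.

Fix the vertex order a < b < c < d < e < f < g and write every simplex with vertices in increasing order. Then dim K = 1 and the simplices of K are:

  0-simplices (7): a, b, c, d, e, f, g
  1-simplices (9): ae, ag, bd, be, ce, cf, de, ef, eg

Hence C_0 ≅ Z^7, C_1 ≅ Z^9.

The boundary map ∂_1: C_1 → C_0 maps an edge to its endpoints' difference, ∂[p,q] = q − p. For instance
  ∂cf = f − c.
As a 7×9 matrix over Z this has rank 6, with invariant factors (1,1,1,1,1,1).

Now H_k = ker ∂_k / im ∂_{k+1}, so:

  H_0: rank C_0 − rank ∂_1 = 7 − 6 = 1, and the invariant factors of ∂_1 are all 1, so H_0 = Z.
  H_1: rank ker ∂_1 − rank ∂_2 = (9 − 6) − 0 = 3, and there is no ∂_2, so H_1 = Z^3.

As a check, the Euler characteristic is 7 − 9 = -2, which agrees with 1 − 3 = -2.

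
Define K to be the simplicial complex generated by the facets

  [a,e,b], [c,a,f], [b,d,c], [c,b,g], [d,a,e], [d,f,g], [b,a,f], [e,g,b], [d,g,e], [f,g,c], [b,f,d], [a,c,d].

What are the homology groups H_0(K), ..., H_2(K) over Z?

Take the total order a < b < c < d < e < f < g on the vertex set. Then K (dimension 2) consists of the simplices:

  0-simplices (7): a, b, c, d, e, f, g
  1-simplices (18): ab, ac, ad, ae, af, bc, bd, be, bf, bg, cd, cf, cg, de, df, dg, eg, fg
  2-simplices (12): abe, abf, acd, acf, ade, bcd, bcg, bdf, beg, cfg, deg, dfg

Hence C_0 ≅ Z^7, C_1 ≅ Z^18, C_2 ≅ Z^12.

The boundary map ∂_1: C_1 → C_0 is given by ∂[p,q] = [q] − [p]. For instance
  ∂bd = d − b.
This gives a 7×18 integer matrix of rank 6; reducing to Smith normal form yields diagonal entries (1,1,1,1,1,1).

Boundary ∂_2: C_2 → C_1 acts by ∂[p,q,r] = [q,r] − [p,r] + [p,q]. For instance
  ∂beg = eg − bg + be,
  ∂ade = de − ae + ad.
As a 18×12 matrix over Z this has rank 12, with invariant factors (1,1,1,1,1,1,1,1,1,1,1,2).

Computing H_k = (kernel of ∂_k) / (image of ∂_{k+1}):

  H_0: rank C_0 − rank ∂_1 = 7 − 6 = 1, and the invariant factors of ∂_1 are all 1, so H_0 = Z.
  H_1: rank ker ∂_1 − rank ∂_2 = (18 − 6) − 12 = 0, and ∂_2 has invariant factor 2 > 1, so H_1 = Z/2.
  H_2: rank ker ∂_2 − rank ∂_3 = (12 − 12) − 0 = 0, and there is no ∂_3, so H_2 = 0.

H_0 ≅ Z,  H_1 ≅ Z/2,  H_2 = 0.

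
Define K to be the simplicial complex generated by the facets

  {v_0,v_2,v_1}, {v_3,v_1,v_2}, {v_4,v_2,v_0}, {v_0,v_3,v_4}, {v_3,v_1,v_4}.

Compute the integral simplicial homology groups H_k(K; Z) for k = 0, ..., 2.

Order the vertices as v_0 < v_1 < v_2 < v_3 < v_4. Listing each simplex with vertices in this order, K has dimension 2 with simplices:

  0-simplices (5): [v_0], [v_1], [v_2], [v_3], [v_4]
  1-simplices (10): [v_0,v_1], [v_0,v_2], [v_0,v_3], [v_0,v_4], [v_1,v_2], [v_1,v_3], [v_1,v_4], [v_2,v_3], [v_2,v_4], [v_3,v_4]
  2-simplices (5): [v_0,v_1,v_2], [v_0,v_2,v_4], [v_0,v_3,v_4], [v_1,v_2,v_3], [v_1,v_3,v_4]

Hence C_0 ≅ Z^5, C_1 ≅ Z^10, C_2 ≅ Z^5.

∂_1: C_1 → C_0 is given by ∂[p,q] = [q] − [p]. For instance
  ∂[v_0,v_2] = [v_2] − [v_0].
This gives a 5×10 integer matrix of rank 4; reducing to Smith normal form yields diagonal entries (1,1,1,1).

The boundary map ∂_2: C_2 → C_1 acts by ∂[p,q,r] = [q,r] − [p,r] + [p,q]. For instance
  ∂[v_1,v_3,v_4] = [v_3,v_4] − [v_1,v_4] + [v_1,v_3],
  ∂[v_1,v_2,v_3] = [v_2,v_3] − [v_1,v_3] + [v_1,v_2].
The 10×5 boundary matrix has rank 5 and Smith normal form diag(1,1,1,1,1).

Computing H_k = (kernel of ∂_k) / (image of ∂_{k+1}):

  H_0: rank C_0 − rank ∂_1 = 5 − 4 = 1, and the invariant factors of ∂_1 are all 1, so H_0 ≅ Z.
  H_1: rank ker ∂_1 − rank ∂_2 = (10 − 4) − 5 = 1, and the invariant factors of ∂_2 are all 1, so H_1 ≅ Z.
  H_2: rank ker ∂_2 − rank ∂_3 = (5 − 5) − 0 = 0, and there is no ∂_3, so H_2 ≅ 0.

(K is a triangulation of the Möbius band.)

H_0 ≅ Z,  H_1 ≅ Z,  H_2 = 0.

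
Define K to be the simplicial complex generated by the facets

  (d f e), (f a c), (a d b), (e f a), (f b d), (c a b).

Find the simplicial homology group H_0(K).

We work with the vertex ordering a < b < c < d < e < f. The simplices of K, each written with vertices in increasing order, are:

  0-simplices (6): a, b, c, d, e, f
  1-simplices (12): ab, ac, ad, ae, af, bc, bd, bf, cf, de, df, ef
  2-simplices (6): abc, abd, acf, aef, bdf, def

so the chain groups are C_0 ≅ Z^6, C_1 ≅ Z^12, C_2 ≅ Z^6.

Boundary ∂_1: C_1 → C_0 sends each edge [p,q] (with p < q) to q − p. For instance
  ∂ac = c − a.
The resulting 6×12 matrix has rank 5, and its Smith normal form has invariant factors (1,1,1,1,1).

The boundary map ∂_2: C_2 → C_1 maps a triangle to the signed sum of its edges. For instance
  ∂def = ef − df + de,
  ∂aef = ef − af + ae.
This gives a 12×6 integer matrix of rank 6; reducing to Smith normal form yields diagonal entries (1,1,1,1,1,1).

Computing H_k = (kernel of ∂_k) / (image of ∂_{k+1}):

  H_0: rank C_0 − rank ∂_1 = 6 − 5 = 1, and the invariant factors of ∂_1 are all 1, so H_0 ≅ Z.

H_0 ≅ Z.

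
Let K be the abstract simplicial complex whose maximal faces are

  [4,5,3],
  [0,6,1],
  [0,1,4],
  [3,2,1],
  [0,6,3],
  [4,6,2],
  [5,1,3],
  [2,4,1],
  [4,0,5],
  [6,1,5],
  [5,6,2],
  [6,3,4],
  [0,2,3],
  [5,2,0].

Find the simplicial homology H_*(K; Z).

Order the vertices as 0 < 1 < 2 < 3 < 4 < 5 < 6. Listing each simplex with vertices in this order, K has dimension 2 with simplices:

  0-simplices (7): [0], [1], [2], [3], [4], [5], [6]
  1-simplices (21): [0,1], [0,2], [0,3], [0,4], [0,5], [0,6], [1,2], [1,3], [1,4], [1,5], [1,6], [2,3], [2,4], [2,5], [2,6], [3,4], [3,5], [3,6], [4,5], [4,6], [5,6]
  2-simplices (14): [0,1,4], [0,1,6], [0,2,3], [0,2,5], [0,3,6], [0,4,5], [1,2,3], [1,2,4], [1,3,5], [1,5,6], [2,4,6], [2,5,6], [3,4,5], [3,4,6]

giving chain groups C_0 ≅ Z^7, C_1 ≅ Z^21, C_2 ≅ Z^14.

∂_1: C_1 → C_0 sends each edge [p,q] (with p < q) to q − p.
The 7×21 boundary matrix has rank 6 and Smith normal form diag(1,1,1,1,1,1).

The boundary map ∂_2: C_2 → C_1 sends each 2-simplex [p,q,r] to [q,r] − [p,r] + [p,q]. For instance
  ∂[0,2,5] = [2,5] − [0,5] + [0,2],
  ∂[0,3,6] = [3,6] − [0,6] + [0,3].
This gives a 21×14 integer matrix of rank 13; reducing to Smith normal form yields diagonal entries (1,1,1,1,1,1,1,1,1,1,1,1,1).

From H_k ≅ ker(∂_k) / im(∂_{k+1}) we obtain:

  H_0: rank C_0 − rank ∂_1 = 7 − 6 = 1, and the invariant factors of ∂_1 are all 1, so H_0 ≅ Z.
  H_1: rank ker ∂_1 − rank ∂_2 = (21 − 6) − 13 = 2, and the invariant factors of ∂_2 are all 1, so H_1 ≅ Z^2.
  H_2: rank ker ∂_2 − rank ∂_3 = (14 − 13) − 0 = 1, and there is no ∂_3, so H_2 ≅ Z.

H_0 ≅ Z,  H_1 ≅ Z^2,  H_2 ≅ Z.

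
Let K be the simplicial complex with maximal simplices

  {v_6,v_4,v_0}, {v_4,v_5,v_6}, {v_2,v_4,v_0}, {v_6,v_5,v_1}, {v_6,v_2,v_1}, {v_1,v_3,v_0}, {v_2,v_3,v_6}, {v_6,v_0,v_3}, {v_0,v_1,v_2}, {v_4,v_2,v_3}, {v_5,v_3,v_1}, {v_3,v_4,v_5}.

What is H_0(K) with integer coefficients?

Fix the vertex order v_0 < v_1 < v_2 < v_3 < v_4 < v_5 < v_6 and write every simplex with vertices in increasing order. Then dim K = 2 and the simplices of K are:

  0-simplices (7): [v_0], [v_1], [v_2], [v_3], [v_4], [v_5], [v_6]
  1-simplices (18): (18 of them)
  2-simplices (12): (12 of them)

so the chain groups are C_0 ≅ Z^7, C_1 ≅ Z^18, C_2 ≅ Z^12.

∂_1: C_1 → C_0 is given by ∂[p,q] = [q] − [p].
This gives a 7×18 integer matrix of rank 6; reducing to Smith normal form yields diagonal entries (1,1,1,1,1,1).

The boundary map ∂_2: C_2 → C_1 acts by ∂[p,q,r] = [q,r] − [p,r] + [p,q]. For instance
  ∂[v_2,v_3,v_4] = [v_3,v_4] − [v_2,v_4] + [v_2,v_3],
  ∂[v_0,v_4,v_6] = [v_4,v_6] − [v_0,v_6] + [v_0,v_4].
As a 18×12 matrix over Z this has rank 12, with invariant factors (1,1,1,1,1,1,1,1,1,1,1,2).

Reading off H_k = ker ∂_k / im ∂_{k+1}:

  H_0: rank C_0 − rank ∂_1 = 7 − 6 = 1, and the invariant factors of ∂_1 are all 1, so H_0 = Z.

H_0 ≅ Z.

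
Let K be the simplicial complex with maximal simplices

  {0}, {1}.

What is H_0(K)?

K has 2 vertices.
rank ∂_0 = 0, rank ∂_1 = 0 ⇒ b_0 = 2 − 0 − 0 = 2. So H_0 = Z^2.

H_0 ≅ Z^2.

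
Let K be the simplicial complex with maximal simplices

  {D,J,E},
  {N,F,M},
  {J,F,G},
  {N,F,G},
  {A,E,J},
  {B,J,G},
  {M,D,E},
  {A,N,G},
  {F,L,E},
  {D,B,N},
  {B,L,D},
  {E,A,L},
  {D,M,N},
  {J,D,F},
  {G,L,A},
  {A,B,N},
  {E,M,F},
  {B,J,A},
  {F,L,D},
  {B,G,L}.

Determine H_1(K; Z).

We work with the vertex ordering A < B < D < E < F < G < J < L < M < N. The simplices of K, each written with vertices in increasing order, are:

  0-simplices (10): A, B, D, E, F, G, J, L, M, N
  1-simplices (30): AB, AE, AG, AJ, AL, AN, BD, BG, BJ, BL, BN, DE, DF, DJ, DL, DM, DN, EF, EJ, EL, EM, FG, FJ, FL, FM, FN, GJ, GL, GN, MN
  2-simplices (20): ABJ, ABN, AEJ, AEL, AGL, AGN, BDL, BDN, BGJ, BGL, DEJ, DEM, DFJ, DFL, DMN, EFL, EFM, FGJ, FGN, FMN

giving chain groups C_0 ≅ Z^10, C_1 ≅ Z^30, C_2 ≅ Z^20.

Boundary ∂_1: C_1 → C_0 maps an edge to its endpoints' difference, ∂[p,q] = q − p. For instance
  ∂FG = G − F.
The 10×30 boundary matrix has rank 9 and Smith normal form diag(1,1,1,1,1,1,1,1,1).

The boundary map ∂_2: C_2 → C_1 sends each 2-simplex [p,q,r] to [q,r] − [p,r] + [p,q]. For instance
  ∂BDN = DN − BN + BD,
  ∂ABJ = BJ − AJ + AB.
This gives a 30×20 integer matrix of rank 20; reducing to Smith normal form yields diagonal entries (1,1,1,1,1,1,1,1,1,1,1,1,1,1,1,1,1,1,1,2).

Now H_k = ker ∂_k / im ∂_{k+1}, so:

  H_1: rank ker ∂_1 − rank ∂_2 = (30 − 9) − 20 = 1, and ∂_2 has invariant factor 2 > 1, so H_1 = Z ⊕ Z/2.

(K is a triangulation of the Klein bottle.)

H_1 ≅ Z ⊕ Z/2.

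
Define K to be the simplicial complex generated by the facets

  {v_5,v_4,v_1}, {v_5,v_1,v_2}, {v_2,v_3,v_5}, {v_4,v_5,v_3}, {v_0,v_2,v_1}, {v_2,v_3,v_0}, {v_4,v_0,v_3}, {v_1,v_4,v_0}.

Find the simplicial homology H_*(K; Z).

H_0 = Z,  H_1 = 0,  H_2 = Z.

We work with the vertex ordering v_0 < v_1 < v_2 < v_3 < v_4 < v_5. The simplices of K, each written with vertices in increasing order, are:

  0-simplices (6): [v_0], [v_1], [v_2], [v_3], [v_4], [v_5]
  1-simplices (12): [v_0,v_1], [v_0,v_2], [v_0,v_3], [v_0,v_4], [v_1,v_2], [v_1,v_4], [v_1,v_5], [v_2,v_3], [v_2,v_5], [v_3,v_4], [v_3,v_5], [v_4,v_5]
  2-simplices (8): [v_0,v_1,v_2], [v_0,v_1,v_4], [v_0,v_2,v_3], [v_0,v_3,v_4], [v_1,v_2,v_5], [v_1,v_4,v_5], [v_2,v_3,v_5], [v_3,v_4,v_5]

Hence C_0 ≅ Z^6, C_1 ≅ Z^12, C_2 ≅ Z^8.

Boundary ∂_1: C_1 → C_0 maps an edge to its endpoints' difference, ∂[p,q] = q − p. For instance
  ∂[v_3,v_4] = [v_4] − [v_3].
This gives a 6×12 integer matrix of rank 5; reducing to Smith normal form yields diagonal entries (1,1,1,1,1).

∂_2: C_2 → C_1 acts by ∂[p,q,r] = [q,r] − [p,r] + [p,q]. For instance
  ∂[v_0,v_1,v_4] = [v_1,v_4] − [v_0,v_4] + [v_0,v_1],
  ∂[v_0,v_1,v_2] = [v_1,v_2] − [v_0,v_2] + [v_0,v_1].
This gives a 12×8 integer matrix of rank 7; reducing to Smith normal form yields diagonal entries (1,1,1,1,1,1,1).

Computing H_k = (kernel of ∂_k) / (image of ∂_{k+1}):

  H_0: rank C_0 − rank ∂_1 = 6 − 5 = 1, and the invariant factors of ∂_1 are all 1, so H_0 = Z.
  H_1: rank ker ∂_1 − rank ∂_2 = (12 − 5) − 7 = 0, and the invariant factors of ∂_2 are all 1, so H_1 = 0.
  H_2: rank ker ∂_2 − rank ∂_3 = (8 − 7) − 0 = 1, and there is no ∂_3, so H_2 = Z.

As a check, the Euler characteristic is 6 − 12 + 8 = 2, which agrees with 1 − 0 + 1 = 2.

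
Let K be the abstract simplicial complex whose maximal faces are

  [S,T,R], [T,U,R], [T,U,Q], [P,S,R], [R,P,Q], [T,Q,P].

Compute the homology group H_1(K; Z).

H_1 = Z.

Take the total order P < Q < R < S < T < U on the vertex set. Then K (dimension 2) consists of the simplices:

  0-simplices (6): P, Q, R, S, T, U
  1-simplices (12): PQ, PR, PS, PT, QR, QT, QU, RS, RT, RU, ST, TU
  2-simplices (6): PQR, PQT, PRS, QTU, RST, RTU

Hence C_0 ≅ Z^6, C_1 ≅ Z^12, C_2 ≅ Z^6.

Boundary ∂_1: C_1 → C_0 is given by ∂[p,q] = [q] − [p].
As a 6×12 matrix over Z this has rank 5, with invariant factors (1,1,1,1,1).

Boundary ∂_2: C_2 → C_1 acts by ∂[p,q,r] = [q,r] − [p,r] + [p,q]. For instance
  ∂PQT = QT − PT + PQ,
  ∂PRS = RS − PS + PR.
The resulting 12×6 matrix has rank 6, and its Smith normal form has invariant factors (1,1,1,1,1,1).

Computing H_k = (kernel of ∂_k) / (image of ∂_{k+1}):

  H_1: rank ker ∂_1 − rank ∂_2 = (12 − 5) − 6 = 1, and the invariant factors of ∂_2 are all 1, so H_1 = Z.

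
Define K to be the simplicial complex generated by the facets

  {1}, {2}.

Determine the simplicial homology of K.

H_0 = Z^2.

Take the total order 1 < 2 on the vertex set. Then K (dimension 0) consists of the simplices:

  0-simplices (2): [1], [2]

giving chain groups C_0 ≅ Z^2.

Computing H_k = (kernel of ∂_k) / (image of ∂_{k+1}):

  H_0: rank C_0 − rank ∂_1 = 2 − 0 = 2, and there is no ∂_1, so H_0 = Z^2.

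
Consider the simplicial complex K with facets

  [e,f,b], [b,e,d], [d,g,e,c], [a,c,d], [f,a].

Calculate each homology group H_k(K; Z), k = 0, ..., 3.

Order the vertices as a < b < c < d < e < f < g. Listing each simplex with vertices in this order, K has dimension 3 with simplices:

  0-simplices (7): a, b, c, d, e, f, g
  1-simplices (13): ac, ad, af, bd, be, bf, cd, ce, cg, de, dg, ef, eg
  2-simplices (7): acd, bde, bef, cde, cdg, ceg, deg
  3-simplices (1): cdeg

so the chain groups are C_0 ≅ Z^7, C_1 ≅ Z^13, C_2 ≅ Z^7, C_3 ≅ Z^1.

∂_1: C_1 → C_0 is given by ∂[p,q] = [q] − [p]. For instance
  ∂ac = c − a.
The 7×13 boundary matrix has rank 6 and Smith normal form diag(1,1,1,1,1,1).

Boundary ∂_2: C_2 → C_1 sends each 2-simplex [p,q,r] to [q,r] − [p,r] + [p,q]. For instance
  ∂bef = ef − bf + be,
  ∂deg = eg − dg + de.
The resulting 13×7 matrix has rank 6, and its Smith normal form has invariant factors (1,1,1,1,1,1).

The boundary map ∂_3: C_3 → C_2 sends each 3-simplex σ to the alternating sum Σ_i (−1)^i (σ with its i-th vertex removed). For instance
  ∂cdeg = deg − ceg + cdg − cde.
As a 7×1 matrix over Z this has rank 1, with invariant factors (1).

Computing H_k = (kernel of ∂_k) / (image of ∂_{k+1}):

  H_0: rank C_0 − rank ∂_1 = 7 − 6 = 1, and the invariant factors of ∂_1 are all 1, so H_0 ≅ Z.
  H_1: rank ker ∂_1 − rank ∂_2 = (13 − 6) − 6 = 1, and the invariant factors of ∂_2 are all 1, so H_1 ≅ Z.
  H_2: rank ker ∂_2 − rank ∂_3 = (7 − 6) − 1 = 0, and the invariant factors of ∂_3 are all 1, so H_2 ≅ 0.
  H_3: rank ker ∂_3 − rank ∂_4 = (1 − 1) − 0 = 0, and there is no ∂_4, so H_3 ≅ 0.

As a check, the Euler characteristic is 7 − 13 + 7 − 1 = 0, which agrees with 1 − 1 + 0 − 0 = 0.

H_0 = Z,  H_1 = Z,  H_2 = 0,  H_3 = 0.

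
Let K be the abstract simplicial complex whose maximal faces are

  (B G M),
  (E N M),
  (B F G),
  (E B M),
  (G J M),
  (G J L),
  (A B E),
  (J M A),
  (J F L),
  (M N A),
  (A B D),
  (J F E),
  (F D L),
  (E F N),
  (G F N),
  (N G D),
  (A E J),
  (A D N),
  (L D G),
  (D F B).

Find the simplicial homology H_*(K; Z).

Order the vertices as A < B < D < E < F < G < J < L < M < N. Listing each simplex with vertices in this order, K has dimension 2 with simplices:

  0-simplices (10): A, B, D, E, F, G, J, L, M, N
  1-simplices (30): AB, AD, AE, AJ, AM, AN, BD, BE, BF, BG, BM, DF, DG, DL, DN, EF, EJ, EM, EN, FG, FJ, FL, FN, GJ, GL, GM, GN, JL, JM, MN
  2-simplices (20): ABD, ABE, ADN, AEJ, AJM, AMN, BDF, BEM, BFG, BGM, DFL, DGL, DGN, EFJ, EFN, EMN, FGN, FJL, GJL, GJM

Hence C_0 ≅ Z^10, C_1 ≅ Z^30, C_2 ≅ Z^20.

Boundary ∂_1: C_1 → C_0 is given by ∂[p,q] = [q] − [p].
The resulting 10×30 matrix has rank 9, and its Smith normal form has invariant factors (1,1,1,1,1,1,1,1,1).

The boundary map ∂_2: C_2 → C_1 sends each 2-simplex [p,q,r] to [q,r] − [p,r] + [p,q]. For instance
  ∂ABD = BD − AD + AB,
  ∂GJL = JL − GL + GJ.
The 30×20 boundary matrix has rank 20 and Smith normal form diag(1,1,1,1,1,1,1,1,1,1,1,1,1,1,1,1,1,1,1,2).

Computing H_k = (kernel of ∂_k) / (image of ∂_{k+1}):

  H_0: rank C_0 − rank ∂_1 = 10 − 9 = 1, and the invariant factors of ∂_1 are all 1, so H_0 ≅ Z.
  H_1: rank ker ∂_1 − rank ∂_2 = (30 − 9) − 20 = 1, and ∂_2 has invariant factor 2 > 1, so H_1 ≅ Z × Z/2.
  H_2: rank ker ∂_2 − rank ∂_3 = (20 − 20) − 0 = 0, and there is no ∂_3, so H_2 ≅ 0.

As a check, the Euler characteristic is 10 − 30 + 20 = 0, which agrees with 1 − 1 + 0 = 0.

H_0 ≅ Z,  H_1 ≅ Z × Z/2,  H_2 = 0.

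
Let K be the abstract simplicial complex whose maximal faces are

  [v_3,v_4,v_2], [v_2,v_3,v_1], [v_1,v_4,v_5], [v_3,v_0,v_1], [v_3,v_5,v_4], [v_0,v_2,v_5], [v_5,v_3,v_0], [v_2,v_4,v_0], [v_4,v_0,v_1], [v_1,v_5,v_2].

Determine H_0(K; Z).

H_0 = Z.

K has 6 vertices, 15 edges, 10 triangles.
rank ∂_0 = 0, rank ∂_1 = 5 ⇒ b_0 = 6 − 0 − 5 = 1; all invariant factors of ∂_1 are 1 so no torsion. So H_0 ≅ Z.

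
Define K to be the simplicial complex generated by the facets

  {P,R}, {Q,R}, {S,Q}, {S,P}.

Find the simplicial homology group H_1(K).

H_1 ≅ Z.

Order the vertices as P < Q < R < S. Listing each simplex with vertices in this order, K has dimension 1 with simplices:

  0-simplices (4): P, Q, R, S
  1-simplices (4): PR, PS, QR, QS

so the chain groups are C_0 ≅ Z^4, C_1 ≅ Z^4.

Boundary ∂_1: C_1 → C_0 maps an edge to its endpoints' difference, ∂[p,q] = q − p.
The resulting 4×4 matrix has rank 3, and its Smith normal form has invariant factors (1,1,1).

Computing H_k = (kernel of ∂_k) / (image of ∂_{k+1}):

  H_1: rank ker ∂_1 − rank ∂_2 = (4 − 3) − 0 = 1, and there is no ∂_2, so H_1 ≅ Z.

(K is a triangulation of the circle S^1.)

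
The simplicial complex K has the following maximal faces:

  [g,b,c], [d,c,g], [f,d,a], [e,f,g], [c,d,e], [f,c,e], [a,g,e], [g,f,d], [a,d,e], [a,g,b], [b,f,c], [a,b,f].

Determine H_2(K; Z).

H_2 = 0.

Fix the vertex order a < b < c < d < e < f < g and write every simplex with vertices in increasing order. Then dim K = 2 and the simplices of K are:

  0-simplices (7): a, b, c, d, e, f, g
  1-simplices (18): ab, ad, ae, af, ag, bc, bf, bg, cd, ce, cf, cg, de, df, dg, ef, eg, fg
  2-simplices (12): abf, abg, ade, adf, aeg, bcf, bcg, cde, cdg, cef, dfg, efg

Hence C_0 ≅ Z^7, C_1 ≅ Z^18, C_2 ≅ Z^12.

The boundary map ∂_1: C_1 → C_0 is given by ∂[p,q] = [q] − [p]. For instance
  ∂ce = e − c.
The resulting 7×18 matrix has rank 6, and its Smith normal form has invariant factors (1,1,1,1,1,1).

The boundary map ∂_2: C_2 → C_1 maps a triangle to the signed sum of its edges. For instance
  ∂aeg = eg − ag + ae,
  ∂abf = bf − af + ab.
This gives a 18×12 integer matrix of rank 12; reducing to Smith normal form yields diagonal entries (1,1,1,1,1,1,1,1,1,1,1,2).

From H_k ≅ ker(∂_k) / im(∂_{k+1}) we obtain:

  H_2: rank ker ∂_2 − rank ∂_3 = (12 − 12) − 0 = 0, and there is no ∂_3, so H_2 ≅ 0.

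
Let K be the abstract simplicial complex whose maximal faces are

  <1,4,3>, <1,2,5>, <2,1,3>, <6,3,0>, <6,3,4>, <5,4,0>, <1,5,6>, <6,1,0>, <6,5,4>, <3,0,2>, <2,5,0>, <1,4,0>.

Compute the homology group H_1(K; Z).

Take the total order 0 < 1 < 2 < 3 < 4 < 5 < 6 on the vertex set. Then K (dimension 2) consists of the simplices:

  0-simplices (7): [0], [1], [2], [3], [4], [5], [6]
  1-simplices (18): [0,1], [0,2], [0,3], [0,4], [0,5], [0,6], [1,2], [1,3], [1,4], [1,5], [1,6], [2,3], [2,5], [3,4], [3,6], [4,5], [4,6], [5,6]
  2-simplices (12): [0,1,4], [0,1,6], [0,2,3], [0,2,5], [0,3,6], [0,4,5], [1,2,3], [1,2,5], [1,3,4], [1,5,6], [3,4,6], [4,5,6]

Hence C_0 ≅ Z^7, C_1 ≅ Z^18, C_2 ≅ Z^12.

The boundary map ∂_1: C_1 → C_0 maps an edge to its endpoints' difference, ∂[p,q] = q − p.
This gives a 7×18 integer matrix of rank 6; reducing to Smith normal form yields diagonal entries (1,1,1,1,1,1).

Boundary ∂_2: C_2 → C_1 sends each 2-simplex [p,q,r] to [q,r] − [p,r] + [p,q]. For instance
  ∂[0,1,6] = [1,6] − [0,6] + [0,1],
  ∂[0,2,3] = [2,3] − [0,3] + [0,2].
As a 18×12 matrix over Z this has rank 12, with invariant factors (1,1,1,1,1,1,1,1,1,1,1,2).

Reading off H_k = ker ∂_k / im ∂_{k+1}:

  H_1: rank ker ∂_1 − rank ∂_2 = (18 − 6) − 12 = 0, and ∂_2 has invariant factor 2 > 1, so H_1 = Z/2.

H_1 = Z/2.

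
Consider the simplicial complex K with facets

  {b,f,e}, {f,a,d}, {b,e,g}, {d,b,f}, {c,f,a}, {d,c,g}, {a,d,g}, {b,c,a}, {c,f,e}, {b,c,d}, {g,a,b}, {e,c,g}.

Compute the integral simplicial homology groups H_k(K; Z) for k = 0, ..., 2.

Fix the vertex order a < b < c < d < e < f < g and write every simplex with vertices in increasing order. Then dim K = 2 and the simplices of K are:

  0-simplices (7): a, b, c, d, e, f, g
  1-simplices (18): ab, ac, ad, af, ag, bc, bd, be, bf, bg, cd, ce, cf, cg, df, dg, ef, eg
  2-simplices (12): abc, abg, acf, adf, adg, bcd, bdf, bef, beg, cdg, cef, ceg

giving chain groups C_0 ≅ Z^7, C_1 ≅ Z^18, C_2 ≅ Z^12.

The boundary map ∂_1: C_1 → C_0 is given by ∂[p,q] = [q] − [p].
The resulting 7×18 matrix has rank 6, and its Smith normal form has invariant factors (1,1,1,1,1,1).

The boundary map ∂_2: C_2 → C_1 sends each 2-simplex [p,q,r] to [q,r] − [p,r] + [p,q]. For instance
  ∂abg = bg − ag + ab,
  ∂acf = cf − af + ac.
As a 18×12 matrix over Z this has rank 12, with invariant factors (1,1,1,1,1,1,1,1,1,1,1,2).

Computing H_k = (kernel of ∂_k) / (image of ∂_{k+1}):

  H_0: rank C_0 − rank ∂_1 = 7 − 6 = 1, and the invariant factors of ∂_1 are all 1, so H_0 = Z.
  H_1: rank ker ∂_1 − rank ∂_2 = (18 − 6) − 12 = 0, and ∂_2 has invariant factor 2 > 1, so H_1 = Z/2Z.
  H_2: rank ker ∂_2 − rank ∂_3 = (12 − 12) − 0 = 0, and there is no ∂_3, so H_2 = 0.

(K is a triangulation of the real projective plane RP^2.)

H_0 = Z,  H_1 = Z/2Z,  H_2 = 0.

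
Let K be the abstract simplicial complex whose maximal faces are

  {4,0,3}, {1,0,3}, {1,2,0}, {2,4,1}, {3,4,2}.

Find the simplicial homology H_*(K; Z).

H_0 = Z,  H_1 = Z,  H_2 = 0.

Order the vertices as 0 < 1 < 2 < 3 < 4. Listing each simplex with vertices in this order, K has dimension 2 with simplices:

  0-simplices (5): [0], [1], [2], [3], [4]
  1-simplices (10): [0,1], [0,2], [0,3], [0,4], [1,2], [1,3], [1,4], [2,3], [2,4], [3,4]
  2-simplices (5): [0,1,2], [0,1,3], [0,3,4], [1,2,4], [2,3,4]

Hence C_0 ≅ Z^5, C_1 ≅ Z^10, C_2 ≅ Z^5.

Boundary ∂_1: C_1 → C_0 maps an edge to its endpoints' difference, ∂[p,q] = q − p. For instance
  ∂[0,1] = [1] − [0].
The 5×10 boundary matrix has rank 4 and Smith normal form diag(1,1,1,1).

∂_2: C_2 → C_1 sends each 2-simplex [p,q,r] to [q,r] − [p,r] + [p,q]. For instance
  ∂[1,2,4] = [2,4] − [1,4] + [1,2],
  ∂[2,3,4] = [3,4] − [2,4] + [2,3].
This gives a 10×5 integer matrix of rank 5; reducing to Smith normal form yields diagonal entries (1,1,1,1,1).

Now H_k = ker ∂_k / im ∂_{k+1}, so:

  H_0: rank C_0 − rank ∂_1 = 5 − 4 = 1, and the invariant factors of ∂_1 are all 1, so H_0 = Z.
  H_1: rank ker ∂_1 − rank ∂_2 = (10 − 4) − 5 = 1, and the invariant factors of ∂_2 are all 1, so H_1 = Z.
  H_2: rank ker ∂_2 − rank ∂_3 = (5 − 5) − 0 = 0, and there is no ∂_3, so H_2 = 0.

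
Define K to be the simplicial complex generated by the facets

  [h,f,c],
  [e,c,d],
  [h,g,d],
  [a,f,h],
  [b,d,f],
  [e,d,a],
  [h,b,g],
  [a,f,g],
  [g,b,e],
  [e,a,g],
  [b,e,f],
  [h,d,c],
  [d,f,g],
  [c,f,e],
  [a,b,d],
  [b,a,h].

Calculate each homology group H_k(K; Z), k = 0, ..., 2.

H_0 = Z,  H_1 = Z^2,  H_2 = Z.

Take the total order a < b < c < d < e < f < g < h on the vertex set. Then K (dimension 2) consists of the simplices:

  0-simplices (8): a, b, c, d, e, f, g, h
  1-simplices (24): ab, ad, ae, af, ag, ah, bd, be, bf, bg, bh, cd, ce, cf, ch, de, df, dg, dh, ef, eg, fg, fh, gh
  2-simplices (16): abd, abh, ade, aeg, afg, afh, bdf, bef, beg, bgh, cde, cdh, cef, cfh, dfg, dgh

Hence C_0 ≅ Z^8, C_1 ≅ Z^24, C_2 ≅ Z^16.

∂_1: C_1 → C_0 is given by ∂[p,q] = [q] − [p]. For instance
  ∂bd = d − b.
As a 8×24 matrix over Z this has rank 7, with invariant factors (1,1,1,1,1,1,1).

Boundary ∂_2: C_2 → C_1 sends each 2-simplex [p,q,r] to [q,r] − [p,r] + [p,q]. For instance
  ∂abh = bh − ah + ab,
  ∂beg = eg − bg + be.
This gives a 24×16 integer matrix of rank 15; reducing to Smith normal form yields diagonal entries (1,1,1,1,1,1,1,1,1,1,1,1,1,1,1).

Computing H_k = (kernel of ∂_k) / (image of ∂_{k+1}):

  H_0: rank C_0 − rank ∂_1 = 8 − 7 = 1, and the invariant factors of ∂_1 are all 1, so H_0 ≅ Z.
  H_1: rank ker ∂_1 − rank ∂_2 = (24 − 7) − 15 = 2, and the invariant factors of ∂_2 are all 1, so H_1 ≅ Z^2.
  H_2: rank ker ∂_2 − rank ∂_3 = (16 − 15) − 0 = 1, and there is no ∂_3, so H_2 ≅ Z.

(K is a triangulation of the torus T^2.)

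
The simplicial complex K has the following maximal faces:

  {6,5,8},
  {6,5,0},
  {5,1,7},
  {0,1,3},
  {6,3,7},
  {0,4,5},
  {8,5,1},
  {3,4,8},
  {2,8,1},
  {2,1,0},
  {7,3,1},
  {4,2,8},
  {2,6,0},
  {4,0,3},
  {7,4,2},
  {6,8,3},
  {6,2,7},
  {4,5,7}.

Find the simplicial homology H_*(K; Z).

H_0 = Z,  H_1 = Z^2,  H_2 = Z.

Order the vertices as 0 < 1 < 2 < 3 < 4 < 5 < 6 < 7 < 8. Listing each simplex with vertices in this order, K has dimension 2 with simplices:

  0-simplices (9): [0], [1], [2], [3], [4], [5], [6], [7], [8]
  1-simplices (27): (27 of them)
  2-simplices (18): [0,1,2], [0,1,3], [0,2,6], [0,3,4], [0,4,5], [0,5,6], [1,2,8], [1,3,7], [1,5,7], [1,5,8], [2,4,7], [2,4,8], [2,6,7], [3,4,8], [3,6,7], [3,6,8], [4,5,7], [5,6,8]

Hence C_0 ≅ Z^9, C_1 ≅ Z^27, C_2 ≅ Z^18.

∂_1: C_1 → C_0 is given by ∂[p,q] = [q] − [p]. For instance
  ∂[2,6] = [6] − [2].
The 9×27 boundary matrix has rank 8 and Smith normal form diag(1,1,1,1,1,1,1,1).

The boundary map ∂_2: C_2 → C_1 acts by ∂[p,q,r] = [q,r] − [p,r] + [p,q]. For instance
  ∂[0,1,2] = [1,2] − [0,2] + [0,1],
  ∂[0,5,6] = [5,6] − [0,6] + [0,5].
This gives a 27×18 integer matrix of rank 17; reducing to Smith normal form yields diagonal entries (1,1,1,1,1,1,1,1,1,1,1,1,1,1,1,1,1).

From H_k ≅ ker(∂_k) / im(∂_{k+1}) we obtain:

  H_0: rank C_0 − rank ∂_1 = 9 − 8 = 1, and the invariant factors of ∂_1 are all 1, so H_0 ≅ Z.
  H_1: rank ker ∂_1 − rank ∂_2 = (27 − 8) − 17 = 2, and the invariant factors of ∂_2 are all 1, so H_1 ≅ Z^2.
  H_2: rank ker ∂_2 − rank ∂_3 = (18 − 17) − 0 = 1, and there is no ∂_3, so H_2 ≅ Z.

(K is a triangulation of the torus T^2.)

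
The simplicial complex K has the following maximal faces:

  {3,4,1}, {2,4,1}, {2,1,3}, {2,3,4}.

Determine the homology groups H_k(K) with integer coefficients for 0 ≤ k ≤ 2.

H_0 = Z,  H_1 = 0,  H_2 = Z.

We work with the vertex ordering 1 < 2 < 3 < 4. The simplices of K, each written with vertices in increasing order, are:

  0-simplices (4): [1], [2], [3], [4]
  1-simplices (6): [1,2], [1,3], [1,4], [2,3], [2,4], [3,4]
  2-simplices (4): [1,2,3], [1,2,4], [1,3,4], [2,3,4]

giving chain groups C_0 ≅ Z^4, C_1 ≅ Z^6, C_2 ≅ Z^4.

Boundary ∂_1: C_1 → C_0 sends each edge [p,q] (with p < q) to q − p. For instance
  ∂[2,4] = [4] − [2].
The resulting 4×6 matrix has rank 3, and its Smith normal form has invariant factors (1,1,1).

∂_2: C_2 → C_1 acts by ∂[p,q,r] = [q,r] − [p,r] + [p,q]. For instance
  ∂[1,2,3] = [2,3] − [1,3] + [1,2],
  ∂[1,3,4] = [3,4] − [1,4] + [1,3].
This gives a 6×4 integer matrix of rank 3; reducing to Smith normal form yields diagonal entries (1,1,1).

Reading off H_k = ker ∂_k / im ∂_{k+1}:

  H_0: rank C_0 − rank ∂_1 = 4 − 3 = 1, and the invariant factors of ∂_1 are all 1, so H_0 = Z.
  H_1: rank ker ∂_1 − rank ∂_2 = (6 − 3) − 3 = 0, and the invariant factors of ∂_2 are all 1, so H_1 = 0.
  H_2: rank ker ∂_2 − rank ∂_3 = (4 − 3) − 0 = 1, and there is no ∂_3, so H_2 = Z.

(K is a triangulation of the 2-sphere S^2.)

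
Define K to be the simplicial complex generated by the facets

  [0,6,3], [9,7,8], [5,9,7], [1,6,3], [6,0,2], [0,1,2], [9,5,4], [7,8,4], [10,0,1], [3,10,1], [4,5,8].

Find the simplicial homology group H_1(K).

H_1 ≅ Z^2.

Order the vertices as 0 < 1 < 2 < 3 < 4 < 5 < 6 < 7 < 8 < 9 < 10. Listing each simplex with vertices in this order, K has dimension 2 with simplices:

  0-simplices (11): [0], [1], [2], [3], [4], [5], [6], [7], [8], [9], [10]
  1-simplices (22): [0,1], [0,2], [0,3], [0,6], [0,10], [1,2], [1,3], [1,6], [1,10], [2,6], [3,6], [3,10], [4,5], [4,7], [4,8], [4,9], [5,7], [5,8], [5,9], [7,8], [7,9], [8,9]
  2-simplices (11): [0,1,2], [0,1,10], [0,2,6], [0,3,6], [1,3,6], [1,3,10], [4,5,8], [4,5,9], [4,7,8], [5,7,9], [7,8,9]

so the chain groups are C_0 ≅ Z^11, C_1 ≅ Z^22, C_2 ≅ Z^11.

The boundary map ∂_1: C_1 → C_0 maps an edge to its endpoints' difference, ∂[p,q] = q − p.
The 11×22 boundary matrix has rank 9 and Smith normal form diag(1,1,1,1,1,1,1,1,1).

The boundary map ∂_2: C_2 → C_1 maps a triangle to the signed sum of its edges. For instance
  ∂[1,3,6] = [3,6] − [1,6] + [1,3],
  ∂[0,1,2] = [1,2] − [0,2] + [0,1].
As a 22×11 matrix over Z this has rank 11, with invariant factors (1,1,1,1,1,1,1,1,1,1,1).

Reading off H_k = ker ∂_k / im ∂_{k+1}:

  H_1: rank ker ∂_1 − rank ∂_2 = (22 − 9) − 11 = 2, and the invariant factors of ∂_2 are all 1, so H_1 ≅ Z^2.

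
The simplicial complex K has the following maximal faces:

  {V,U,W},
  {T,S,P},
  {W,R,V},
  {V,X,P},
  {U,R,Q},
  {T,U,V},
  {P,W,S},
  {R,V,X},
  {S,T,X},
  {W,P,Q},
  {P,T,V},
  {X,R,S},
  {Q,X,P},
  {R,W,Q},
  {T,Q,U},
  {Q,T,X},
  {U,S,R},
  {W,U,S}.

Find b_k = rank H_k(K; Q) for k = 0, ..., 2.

Fix the vertex order P < Q < R < S < T < U < V < W < X and write every simplex with vertices in increasing order. Then dim K = 2 and the simplices of K are:

  0-simplices (9): P, Q, R, S, T, U, V, W, X
  1-simplices (27): PQ, PS, PT, PV, PW, PX, QR, QT, QU, QW, QX, RS, RU, RV, RW, RX, ST, SU, SW, SX, TU, TV, TX, UV, UW, VW, VX
  2-simplices (18): PQW, PQX, PST, PSW, PTV, PVX, QRU, QRW, QTU, QTX, RSU, RSX, RVW, RVX, STX, SUW, TUV, UVW

Hence C_0 ≅ Z^9, C_1 ≅ Z^27, C_2 ≅ Z^18.

The boundary map ∂_1: C_1 → C_0 sends each edge [p,q] (with p < q) to q − p. For instance
  ∂QX = X − Q.
The 9×27 boundary matrix has rank 8 and Smith normal form diag(1,1,1,1,1,1,1,1).

The boundary map ∂_2: C_2 → C_1 maps a triangle to the signed sum of its edges. For instance
  ∂RVX = VX − RX + RV,
  ∂UVW = VW − UW + UV.
The resulting 27×18 matrix has rank 18, and its Smith normal form has invariant factors (1,1,1,1,1,1,1,1,1,1,1,1,1,1,1,1,1,2).

Now H_k = ker ∂_k / im ∂_{k+1}, so:

  H_0: rank C_0 − rank ∂_1 = 9 − 8 = 1, and the invariant factors of ∂_1 are all 1, so H_0 ≅ Z.
  H_1: rank ker ∂_1 − rank ∂_2 = (27 − 8) − 18 = 1, and ∂_2 has invariant factor 2 > 1, so H_1 ≅ Z ⊕ Z_2.
  H_2: rank ker ∂_2 − rank ∂_3 = (18 − 18) − 0 = 0, and there is no ∂_3, so H_2 ≅ 0.

Hence the Betti numbers are b_0 = 1, b_1 = 1, b_2 = 0.

b_0 = 1, b_1 = 1, b_2 = 0.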